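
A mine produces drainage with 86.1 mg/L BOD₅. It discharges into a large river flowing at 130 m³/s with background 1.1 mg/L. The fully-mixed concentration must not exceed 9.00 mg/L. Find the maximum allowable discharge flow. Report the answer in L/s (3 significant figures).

13300 L/s

Mass balance at complete mixing: C_std·(Q_w + Q_r) = Q_w·C_e + Q_r·C_b.
Rearranging, Q_w = Q_r·(C_std − C_b)/(C_e − C_std) = 130·(9 − 1.1) / (86.1 − 9) = 13.32 m³/s.
= 1.332e+04 L/s.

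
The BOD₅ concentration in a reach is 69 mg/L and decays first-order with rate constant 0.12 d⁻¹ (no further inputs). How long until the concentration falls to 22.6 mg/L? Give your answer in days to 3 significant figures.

9.30 d

t = ln(C₀/C)/k = ln(69/22.6)/0.12 = 1.116/0.12 = 9.301 d.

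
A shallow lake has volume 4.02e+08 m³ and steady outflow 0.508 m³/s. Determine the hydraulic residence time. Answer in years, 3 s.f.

Q = 0.508 m³/s × 3.156e+07 s/yr = 1.603e+07 m³/yr.
Hydraulic residence time τ = V/Q = 4.02e+08/1.603e+07 = 25.08 yr.

25.1 yr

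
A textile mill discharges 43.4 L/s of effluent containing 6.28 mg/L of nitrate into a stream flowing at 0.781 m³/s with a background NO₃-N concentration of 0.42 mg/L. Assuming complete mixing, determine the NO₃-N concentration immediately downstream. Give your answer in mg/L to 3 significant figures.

43.4 L/s = 0.0434 m³/s.
Conservation of mass across the mixing zone: C = (0.0434·6.28 + 0.781·0.42) / (0.0434 + 0.781) = 0.6006/0.8244 = 0.7285 mg/L.

0.728 mg/L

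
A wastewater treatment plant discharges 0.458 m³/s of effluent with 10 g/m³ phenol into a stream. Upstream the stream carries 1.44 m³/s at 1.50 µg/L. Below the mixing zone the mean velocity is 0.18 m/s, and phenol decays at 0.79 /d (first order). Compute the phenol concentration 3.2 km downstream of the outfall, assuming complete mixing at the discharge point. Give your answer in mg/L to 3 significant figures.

1.50 µg/L = 0.0015 mg/L.
After complete mixing, C₀ = (0.458·10 + 1.44·0.0015) / 1.898 = 2.414 mg/L.
Travel time t = 3200 m / 0.18 m/s = 1.778e+04 s = 0.2058 d.
C = 2.414·exp(−0.79·0.2058) = 2.414·0.85 = 2.052 mg/L.

2.05 mg/L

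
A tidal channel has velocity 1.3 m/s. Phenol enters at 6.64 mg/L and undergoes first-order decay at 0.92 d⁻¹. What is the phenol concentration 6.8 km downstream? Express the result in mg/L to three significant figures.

Travel time t = 6.8 km / 1.3 m/s = 6800/1.3 = 5231 s = 0.06054 d.
First-order decay: C = 6.64·exp(−0.92·0.06054) = 6.64·0.9458 = 6.28 mg/L.

6.28 mg/L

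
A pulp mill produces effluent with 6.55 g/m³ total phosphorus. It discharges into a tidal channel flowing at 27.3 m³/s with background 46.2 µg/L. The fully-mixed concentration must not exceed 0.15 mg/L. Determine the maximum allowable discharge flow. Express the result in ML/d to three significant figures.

38.3 ML/d

46.2 µg/L = 0.0462 mg/L.
Mass balance at complete mixing: C_std·(Q_w + Q_r) = Q_w·C_e + Q_r·C_b.
Rearranging, Q_w = Q_r·(C_std − C_b)/(C_e − C_std) = 27.3·(0.15 − 0.0462) / (6.55 − 0.15) = 0.4428 m³/s.
= 38.26 ML/d.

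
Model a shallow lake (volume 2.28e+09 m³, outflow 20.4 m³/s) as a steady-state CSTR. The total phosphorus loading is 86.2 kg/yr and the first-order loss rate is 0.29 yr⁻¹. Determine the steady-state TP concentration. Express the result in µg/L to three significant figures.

0.0661 µg/L

Outflow Q = 20.4 m³/s × 3.156e+07 s/yr = 6.438e+08 m³/yr.
Steady-state CSTR mass balance: W = Q·C + k·V·C, so C = W/(Q + kV).
Q + kV = 6.438e+08 + 0.29·2.28e+09 = 1.305e+09 m³/yr.
C = 86.2/1.305e+09 = 6.605e-08 kg/m³ = 6.605e-05 mg/L = 0.06605 µg/L.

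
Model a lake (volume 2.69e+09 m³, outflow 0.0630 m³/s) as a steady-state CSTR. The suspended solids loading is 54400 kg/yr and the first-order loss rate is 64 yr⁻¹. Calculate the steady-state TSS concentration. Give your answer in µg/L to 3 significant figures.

Outflow Q = 0.0630 m³/s × 3.156e+07 s/yr = 1.988e+06 m³/yr.
Steady-state CSTR mass balance: W = Q·C + k·V·C, so C = W/(Q + kV).
Q + kV = 1.988e+06 + 64·2.69e+09 = 1.722e+11 m³/yr.
C = 54400/1.722e+11 = 3.16e-07 kg/m³ = 0.000316 mg/L = 0.316 µg/L.

0.316 µg/L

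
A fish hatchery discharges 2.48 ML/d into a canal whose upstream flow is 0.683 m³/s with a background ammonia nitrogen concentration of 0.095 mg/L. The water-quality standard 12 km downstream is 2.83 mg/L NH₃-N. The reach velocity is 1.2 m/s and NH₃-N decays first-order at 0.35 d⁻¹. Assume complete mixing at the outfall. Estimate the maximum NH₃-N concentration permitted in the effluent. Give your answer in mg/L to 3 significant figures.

2.48 ML/d = 0.0287 m³/s.
Travel time to the compliance point: t = 1.2e+04/1.2 = 1e+04 s = 0.1157 d; decay factor exp(−0.35·0.1157) = 0.9603.
So the concentration just after mixing may be at most 2.83/0.9603 = 2.947 mg/L.
Mass balance: 2.947·0.7117 = 0.0287·Cₑ + 0.683·0.095.
Cₑ = (2.097 − 0.06489) / 0.0287 = 70.81 mg/L.

70.8 mg/L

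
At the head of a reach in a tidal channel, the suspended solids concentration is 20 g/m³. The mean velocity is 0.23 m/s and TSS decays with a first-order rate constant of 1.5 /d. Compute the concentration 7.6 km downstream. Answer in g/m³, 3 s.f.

Travel time t = 7.6 km / 0.23 m/s = 7600/0.23 = 3.304e+04 s = 0.3824 d.
First-order decay: C = 20·exp(−1.5·0.3824) = 20·0.5635 = 11.27 g/m³.

11.3 g/m³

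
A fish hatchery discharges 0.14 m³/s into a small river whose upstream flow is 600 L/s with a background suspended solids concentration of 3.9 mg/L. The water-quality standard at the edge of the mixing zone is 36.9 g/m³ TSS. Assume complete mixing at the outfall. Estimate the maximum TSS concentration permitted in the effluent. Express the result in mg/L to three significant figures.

600 L/s = 0.6 m³/s.
Mass balance: 36.9·0.74 = 0.14·Cₑ + 0.6·3.9.
Cₑ = (27.31 − 2.34) / 0.14 = 178.3 mg/L.

178 mg/L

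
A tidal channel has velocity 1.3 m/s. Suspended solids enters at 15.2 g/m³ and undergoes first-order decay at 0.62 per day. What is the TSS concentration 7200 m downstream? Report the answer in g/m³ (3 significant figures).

14.6 g/m³

Travel time t = 7200 m / 1.3 m/s = 7200/1.3 = 5538 s = 0.0641 d.
First-order decay: C = 15.2·exp(−0.62·0.0641) = 15.2·0.961 = 14.61 g/m³.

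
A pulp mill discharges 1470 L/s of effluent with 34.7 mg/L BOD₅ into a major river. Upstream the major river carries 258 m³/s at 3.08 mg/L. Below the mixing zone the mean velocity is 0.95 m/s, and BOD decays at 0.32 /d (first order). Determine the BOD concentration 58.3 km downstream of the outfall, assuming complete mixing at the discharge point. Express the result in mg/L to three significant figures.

1470 L/s = 1.47 m³/s.
After complete mixing, C₀ = (1.47·34.7 + 258·3.08) / 259.5 = 3.259 mg/L.
Travel time t = 5.83e+04 m / 0.95 m/s = 6.137e+04 s = 0.7103 d.
C = 3.259·exp(−0.32·0.7103) = 3.259·0.7967 = 2.597 mg/L.

2.60 mg/L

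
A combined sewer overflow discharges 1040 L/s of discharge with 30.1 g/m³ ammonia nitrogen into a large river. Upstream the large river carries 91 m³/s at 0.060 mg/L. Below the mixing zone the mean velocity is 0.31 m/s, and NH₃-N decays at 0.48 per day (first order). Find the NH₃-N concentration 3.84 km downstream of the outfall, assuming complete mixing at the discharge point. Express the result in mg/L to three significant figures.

1040 L/s = 1.04 m³/s.
After complete mixing, C₀ = (1.04·30.1 + 91·0.06) / 92.04 = 0.3994 mg/L.
Travel time t = 3840 m / 0.31 m/s = 1.239e+04 s = 0.1434 d.
C = 0.3994·exp(−0.48·0.1434) = 0.3994·0.9335 = 0.3729 mg/L.

0.373 mg/L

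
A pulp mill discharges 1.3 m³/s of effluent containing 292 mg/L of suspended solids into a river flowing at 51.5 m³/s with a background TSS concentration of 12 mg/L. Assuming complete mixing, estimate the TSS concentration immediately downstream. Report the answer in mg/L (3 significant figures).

By mass balance at complete mixing, C = (1.3·292 + 51.5·12) / (1.3 + 51.5) = 997.6/52.8 = 18.89 mg/L.

18.9 mg/L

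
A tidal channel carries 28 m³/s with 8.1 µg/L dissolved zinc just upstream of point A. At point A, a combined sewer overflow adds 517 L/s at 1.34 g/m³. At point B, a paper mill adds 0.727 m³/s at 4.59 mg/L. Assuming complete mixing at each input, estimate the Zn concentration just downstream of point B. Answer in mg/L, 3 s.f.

8.1 µg/L = 0.0081 mg/L.
517 L/s = 0.517 m³/s.
After input A: C = (28·0.0081 + 0.517·1.34) / 28.52 = 0.03225 mg/L.
After input B: C = (28.52·0.03225 + 0.727·4.59) / 29.24 = 0.1456 mg/L.

0.146 mg/L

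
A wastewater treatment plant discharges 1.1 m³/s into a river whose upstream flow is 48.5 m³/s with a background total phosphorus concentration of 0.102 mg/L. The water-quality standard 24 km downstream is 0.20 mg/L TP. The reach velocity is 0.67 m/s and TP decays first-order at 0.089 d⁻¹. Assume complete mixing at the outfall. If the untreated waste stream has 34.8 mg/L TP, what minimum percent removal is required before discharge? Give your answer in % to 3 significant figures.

Travel time to the compliance point: t = 2.4e+04/0.67 = 3.582e+04 s = 0.4146 d; decay factor exp(−0.089·0.4146) = 0.9638.
So the concentration just after mixing may be at most 0.2/0.9638 = 0.2075 mg/L.
Mass balance: 0.2075·49.6 = 1.1·Cₑ + 48.5·0.102.
Cₑ = (10.29 − 4.947) / 1.1 = 4.86 mg/L.
Required removal = 1 − 4.86/34.8 = 86.03 %.

86.0 %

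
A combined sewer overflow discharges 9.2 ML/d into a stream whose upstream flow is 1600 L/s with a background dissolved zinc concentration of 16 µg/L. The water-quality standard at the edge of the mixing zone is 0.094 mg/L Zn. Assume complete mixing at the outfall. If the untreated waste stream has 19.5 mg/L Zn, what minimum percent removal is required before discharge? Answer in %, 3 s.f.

93.5 %

9.2 ML/d = 0.1065 m³/s.
1600 L/s = 1.6 m³/s.
16 µg/L = 0.016 mg/L.
Mass balance: 0.094·1.706 = 0.1065·Cₑ + 1.6·0.016.
Cₑ = (0.1604 − 0.0256) / 0.1065 = 1.266 mg/L.
Required removal = 1 − 1.266/19.5 = 93.51 %.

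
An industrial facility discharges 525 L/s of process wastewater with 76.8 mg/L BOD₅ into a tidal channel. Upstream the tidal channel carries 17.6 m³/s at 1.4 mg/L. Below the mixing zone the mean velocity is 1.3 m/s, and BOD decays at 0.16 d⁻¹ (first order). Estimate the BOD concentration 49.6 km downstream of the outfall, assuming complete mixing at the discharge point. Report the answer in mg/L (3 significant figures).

525 L/s = 0.525 m³/s.
After complete mixing, C₀ = (0.525·76.8 + 17.6·1.4) / 18.12 = 3.584 mg/L.
Travel time t = 4.96e+04 m / 1.3 m/s = 3.815e+04 s = 0.4416 d.
C = 3.584·exp(−0.16·0.4416) = 3.584·0.9318 = 3.34 mg/L.

3.34 mg/L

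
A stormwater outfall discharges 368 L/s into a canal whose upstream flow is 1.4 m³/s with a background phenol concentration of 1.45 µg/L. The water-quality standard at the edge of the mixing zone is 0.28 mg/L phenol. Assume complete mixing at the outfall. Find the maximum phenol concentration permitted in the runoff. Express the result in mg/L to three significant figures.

1.34 mg/L

368 L/s = 0.368 m³/s.
1.45 µg/L = 0.00145 mg/L.
Mass balance: 0.28·1.768 = 0.368·Cₑ + 1.4·0.00145.
Cₑ = (0.495 − 0.00203) / 0.368 = 1.34 mg/L.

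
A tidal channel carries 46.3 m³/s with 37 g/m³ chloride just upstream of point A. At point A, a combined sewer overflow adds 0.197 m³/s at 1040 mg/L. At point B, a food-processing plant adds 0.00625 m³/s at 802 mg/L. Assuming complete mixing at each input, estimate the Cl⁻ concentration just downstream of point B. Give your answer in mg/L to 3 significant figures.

After input A: C = (46.3·37 + 0.197·1040) / 46.5 = 41.25 mg/L.
After input B: C = (46.5·41.25 + 0.00625·802) / 46.5 = 41.35 mg/L.

41.4 mg/L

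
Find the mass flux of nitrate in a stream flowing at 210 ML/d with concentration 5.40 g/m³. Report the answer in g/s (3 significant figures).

210 ML/d = 2.431 m³/s.
Mass flux = Q·C = 2.431 m³/s × 5.4 g/m³ = 13.12 g/s.

13.1 g/s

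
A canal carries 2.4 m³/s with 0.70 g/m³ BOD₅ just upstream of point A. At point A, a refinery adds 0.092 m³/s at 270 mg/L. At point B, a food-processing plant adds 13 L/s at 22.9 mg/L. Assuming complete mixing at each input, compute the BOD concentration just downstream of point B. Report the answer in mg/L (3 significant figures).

10.7 mg/L

After input A: C = (2.4·0.7 + 0.092·270) / 2.492 = 10.64 mg/L.
13 L/s = 0.013 m³/s.
After input B: C = (2.492·10.64 + 0.013·22.9) / 2.505 = 10.71 mg/L.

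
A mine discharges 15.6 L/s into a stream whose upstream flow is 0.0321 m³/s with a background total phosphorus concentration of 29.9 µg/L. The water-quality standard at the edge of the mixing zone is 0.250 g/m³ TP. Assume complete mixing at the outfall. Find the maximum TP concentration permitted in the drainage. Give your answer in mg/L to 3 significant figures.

15.6 L/s = 0.0156 m³/s.
29.9 µg/L = 0.0299 mg/L.
Mass balance: 0.25·0.0477 = 0.0156·Cₑ + 0.0321·0.0299.
Cₑ = (0.01192 − 0.0009598) / 0.0156 = 0.7029 mg/L.

0.703 mg/L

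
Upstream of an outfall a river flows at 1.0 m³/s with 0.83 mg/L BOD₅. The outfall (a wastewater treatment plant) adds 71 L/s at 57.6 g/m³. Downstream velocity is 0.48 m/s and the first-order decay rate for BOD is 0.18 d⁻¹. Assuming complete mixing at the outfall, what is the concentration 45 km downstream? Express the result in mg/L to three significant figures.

3.78 mg/L

71 L/s = 0.071 m³/s.
After complete mixing, C₀ = (0.071·57.6 + 1·0.83) / 1.071 = 4.593 mg/L.
Travel time t = 4.5e+04 m / 0.48 m/s = 9.375e+04 s = 1.085 d.
C = 4.593·exp(−0.18·1.085) = 4.593·0.8226 = 3.778 mg/L.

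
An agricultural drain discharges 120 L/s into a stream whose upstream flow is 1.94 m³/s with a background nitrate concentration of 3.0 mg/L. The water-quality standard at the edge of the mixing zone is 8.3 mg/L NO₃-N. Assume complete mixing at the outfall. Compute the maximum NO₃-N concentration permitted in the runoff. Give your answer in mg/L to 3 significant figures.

94.0 mg/L

120 L/s = 0.12 m³/s.
Mass balance: 8.3·2.06 = 0.12·Cₑ + 1.94·3.
Cₑ = (17.1 − 5.82) / 0.12 = 93.98 mg/L.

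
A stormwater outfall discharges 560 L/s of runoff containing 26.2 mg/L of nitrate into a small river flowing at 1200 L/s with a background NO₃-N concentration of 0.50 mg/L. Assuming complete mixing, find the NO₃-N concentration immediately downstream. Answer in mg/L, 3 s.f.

560 L/s = 0.56 m³/s.
1200 L/s = 1.2 m³/s.
Conservation of mass across the mixing zone: C = (0.56·26.2 + 1.2·0.5) / (0.56 + 1.2) = 15.27/1.76 = 8.677 mg/L.

8.68 mg/L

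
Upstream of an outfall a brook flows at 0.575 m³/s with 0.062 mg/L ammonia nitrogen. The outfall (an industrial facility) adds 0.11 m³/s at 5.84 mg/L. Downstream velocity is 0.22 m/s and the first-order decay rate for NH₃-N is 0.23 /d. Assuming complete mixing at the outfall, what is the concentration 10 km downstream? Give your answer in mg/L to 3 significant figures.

After complete mixing, C₀ = (0.11·5.84 + 0.575·0.062) / 0.685 = 0.9899 mg/L.
Travel time t = 1e+04 m / 0.22 m/s = 4.545e+04 s = 0.5261 d.
C = 0.9899·exp(−0.23·0.5261) = 0.9899·0.886 = 0.877 mg/L.

0.877 mg/L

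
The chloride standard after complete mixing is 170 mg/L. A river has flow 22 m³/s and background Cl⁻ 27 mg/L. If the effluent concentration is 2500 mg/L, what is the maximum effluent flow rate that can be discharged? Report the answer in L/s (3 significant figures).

Mass balance at complete mixing: C_std·(Q_w + Q_r) = Q_w·C_e + Q_r·C_b.
Rearranging, Q_w = Q_r·(C_std − C_b)/(C_e − C_std) = 22·(170 − 27) / (2500 − 170) = 1.35 m³/s.
= 1350 L/s.

1350 L/s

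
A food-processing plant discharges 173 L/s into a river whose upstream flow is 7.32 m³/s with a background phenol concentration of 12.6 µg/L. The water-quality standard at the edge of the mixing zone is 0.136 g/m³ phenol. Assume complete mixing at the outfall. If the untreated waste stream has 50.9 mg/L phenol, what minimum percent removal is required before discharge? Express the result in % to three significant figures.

89.5 %

173 L/s = 0.173 m³/s.
12.6 µg/L = 0.0126 mg/L.
Mass balance: 0.136·7.493 = 0.173·Cₑ + 7.32·0.0126.
Cₑ = (1.019 − 0.09223) / 0.173 = 5.357 mg/L.
Required removal = 1 − 5.357/50.9 = 89.47 %.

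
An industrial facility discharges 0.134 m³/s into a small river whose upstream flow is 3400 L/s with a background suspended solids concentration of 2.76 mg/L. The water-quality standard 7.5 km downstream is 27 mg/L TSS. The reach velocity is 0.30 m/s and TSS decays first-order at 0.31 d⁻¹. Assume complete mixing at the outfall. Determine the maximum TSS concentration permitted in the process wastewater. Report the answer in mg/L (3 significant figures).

3400 L/s = 3.4 m³/s.
Travel time to the compliance point: t = 7500/0.30 = 2.5e+04 s = 0.2894 d; decay factor exp(−0.31·0.2894) = 0.9142.
So the concentration just after mixing may be at most 27/0.9142 = 29.53 mg/L.
Mass balance: 29.53·3.534 = 0.134·Cₑ + 3.4·2.76.
Cₑ = (104.4 − 9.384) / 0.134 = 708.9 mg/L.

709 mg/L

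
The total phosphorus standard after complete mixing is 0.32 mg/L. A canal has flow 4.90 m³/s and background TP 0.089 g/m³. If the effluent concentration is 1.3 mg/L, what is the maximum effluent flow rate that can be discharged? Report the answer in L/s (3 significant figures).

1160 L/s

Mass balance at complete mixing: C_std·(Q_w + Q_r) = Q_w·C_e + Q_r·C_b.
Rearranging, Q_w = Q_r·(C_std − C_b)/(C_e − C_std) = 4.90·(0.32 − 0.089) / (1.3 − 0.32) = 1.155 m³/s.
= 1155 L/s.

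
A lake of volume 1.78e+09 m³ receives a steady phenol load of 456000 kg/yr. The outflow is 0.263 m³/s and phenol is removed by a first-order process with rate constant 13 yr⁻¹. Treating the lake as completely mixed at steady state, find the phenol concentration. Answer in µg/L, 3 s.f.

19.7 µg/L

Outflow Q = 0.263 m³/s × 3.156e+07 s/yr = 8.3e+06 m³/yr.
Steady-state CSTR mass balance: W = Q·C + k·V·C, so C = W/(Q + kV).
Q + kV = 8.3e+06 + 13·1.78e+09 = 2.315e+10 m³/yr.
C = 456000/2.315e+10 = 1.97e-05 kg/m³ = 0.0197 mg/L = 19.7 µg/L.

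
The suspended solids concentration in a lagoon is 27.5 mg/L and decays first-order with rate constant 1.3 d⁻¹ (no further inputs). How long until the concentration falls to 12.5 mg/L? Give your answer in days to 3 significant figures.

t = ln(C₀/C)/k = ln(27.5/12.5)/1.3 = 0.7885/1.3 = 0.6065 d.

0.607 d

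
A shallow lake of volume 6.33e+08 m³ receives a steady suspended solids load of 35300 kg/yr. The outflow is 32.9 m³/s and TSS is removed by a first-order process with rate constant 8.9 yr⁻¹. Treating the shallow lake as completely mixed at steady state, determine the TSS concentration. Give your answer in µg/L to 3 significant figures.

Outflow Q = 32.9 m³/s × 3.156e+07 s/yr = 1.038e+09 m³/yr.
Steady-state CSTR mass balance: W = Q·C + k·V·C, so C = W/(Q + kV).
Q + kV = 1.038e+09 + 8.9·6.33e+08 = 6.672e+09 m³/yr.
C = 35300/6.672e+09 = 5.291e-06 kg/m³ = 0.005291 mg/L = 5.291 µg/L.

5.29 µg/L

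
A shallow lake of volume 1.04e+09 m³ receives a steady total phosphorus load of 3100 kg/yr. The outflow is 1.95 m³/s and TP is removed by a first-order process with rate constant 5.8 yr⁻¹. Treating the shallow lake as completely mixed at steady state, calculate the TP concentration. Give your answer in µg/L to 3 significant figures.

0.509 µg/L

Outflow Q = 1.95 m³/s × 3.156e+07 s/yr = 6.154e+07 m³/yr.
Steady-state CSTR mass balance: W = Q·C + k·V·C, so C = W/(Q + kV).
Q + kV = 6.154e+07 + 5.8·1.04e+09 = 6.094e+09 m³/yr.
C = 3100/6.094e+09 = 5.087e-07 kg/m³ = 0.0005087 mg/L = 0.5087 µg/L.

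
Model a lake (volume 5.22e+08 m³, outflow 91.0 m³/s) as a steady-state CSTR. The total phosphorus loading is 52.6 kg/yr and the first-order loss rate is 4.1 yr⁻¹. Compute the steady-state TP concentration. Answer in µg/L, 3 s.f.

Outflow Q = 91.0 m³/s × 3.156e+07 s/yr = 2.872e+09 m³/yr.
Steady-state CSTR mass balance: W = Q·C + k·V·C, so C = W/(Q + kV).
Q + kV = 2.872e+09 + 4.1·5.22e+08 = 5.012e+09 m³/yr.
C = 52.6/5.012e+09 = 1.049e-08 kg/m³ = 1.049e-05 mg/L = 0.01049 µg/L.

0.0105 µg/L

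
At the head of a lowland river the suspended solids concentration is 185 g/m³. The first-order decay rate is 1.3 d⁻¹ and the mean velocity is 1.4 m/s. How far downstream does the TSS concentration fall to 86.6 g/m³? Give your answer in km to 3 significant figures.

70.6 km

From C = C₀·e^(−kt), t = ln(C₀/C)/k = ln(185/86.6)/1.3 = 0.7591/1.3 = 0.5839 d.
Distance = v·t = 1.4 m/s × 5.045e+04 s = 7.063e+04 m = 70.63 km.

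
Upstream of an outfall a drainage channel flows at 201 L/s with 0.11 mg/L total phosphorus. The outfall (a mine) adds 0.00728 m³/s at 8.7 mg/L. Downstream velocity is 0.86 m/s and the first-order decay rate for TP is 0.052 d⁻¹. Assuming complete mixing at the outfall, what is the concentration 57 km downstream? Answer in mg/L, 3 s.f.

201 L/s = 0.201 m³/s.
After complete mixing, C₀ = (0.00728·8.7 + 0.201·0.11) / 0.2083 = 0.4102 mg/L.
Travel time t = 5.7e+04 m / 0.86 m/s = 6.628e+04 s = 0.7671 d.
C = 0.4102·exp(−0.052·0.7671) = 0.4102·0.9609 = 0.3942 mg/L.

0.394 mg/L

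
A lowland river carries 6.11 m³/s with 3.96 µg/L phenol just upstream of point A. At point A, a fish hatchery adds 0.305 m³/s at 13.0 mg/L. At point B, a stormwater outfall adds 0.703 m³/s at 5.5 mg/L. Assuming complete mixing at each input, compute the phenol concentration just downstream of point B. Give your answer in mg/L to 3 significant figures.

1.10 mg/L

3.96 µg/L = 0.00396 mg/L.
After input A: C = (6.11·0.00396 + 0.305·13) / 6.415 = 0.6219 mg/L.
After input B: C = (6.415·0.6219 + 0.703·5.5) / 7.118 = 1.104 mg/L.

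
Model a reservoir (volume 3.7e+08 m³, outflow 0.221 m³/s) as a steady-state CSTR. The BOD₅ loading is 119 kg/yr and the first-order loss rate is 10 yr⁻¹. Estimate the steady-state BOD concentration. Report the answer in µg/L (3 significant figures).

Outflow Q = 0.221 m³/s × 3.156e+07 s/yr = 6.974e+06 m³/yr.
Steady-state CSTR mass balance: W = Q·C + k·V·C, so C = W/(Q + kV).
Q + kV = 6.974e+06 + 10·3.7e+08 = 3.707e+09 m³/yr.
C = 119/3.707e+09 = 3.21e-08 kg/m³ = 3.21e-05 mg/L = 0.0321 µg/L.

0.0321 µg/L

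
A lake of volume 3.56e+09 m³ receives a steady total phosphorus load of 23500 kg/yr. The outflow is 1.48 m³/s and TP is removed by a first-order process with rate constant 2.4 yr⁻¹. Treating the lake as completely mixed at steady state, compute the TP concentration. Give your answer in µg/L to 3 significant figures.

Outflow Q = 1.48 m³/s × 3.156e+07 s/yr = 4.671e+07 m³/yr.
Steady-state CSTR mass balance: W = Q·C + k·V·C, so C = W/(Q + kV).
Q + kV = 4.671e+07 + 2.4·3.56e+09 = 8.591e+09 m³/yr.
C = 23500/8.591e+09 = 2.736e-06 kg/m³ = 0.002736 mg/L = 2.736 µg/L.

2.74 µg/L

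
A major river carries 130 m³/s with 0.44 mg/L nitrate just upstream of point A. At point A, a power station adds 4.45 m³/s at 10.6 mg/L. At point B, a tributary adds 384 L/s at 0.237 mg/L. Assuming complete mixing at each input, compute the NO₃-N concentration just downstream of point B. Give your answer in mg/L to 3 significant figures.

0.775 mg/L

After input A: C = (130·0.44 + 4.45·10.6) / 134.4 = 0.7763 mg/L.
384 L/s = 0.384 m³/s.
After input B: C = (134.4·0.7763 + 0.384·0.237) / 134.8 = 0.7747 mg/L.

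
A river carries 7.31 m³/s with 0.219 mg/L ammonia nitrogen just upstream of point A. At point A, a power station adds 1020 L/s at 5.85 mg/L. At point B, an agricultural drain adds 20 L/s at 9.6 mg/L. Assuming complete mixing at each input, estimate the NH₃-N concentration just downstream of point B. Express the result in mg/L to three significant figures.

1020 L/s = 1.02 m³/s.
After input A: C = (7.31·0.219 + 1.02·5.85) / 8.33 = 0.9085 mg/L.
20 L/s = 0.02 m³/s.
After input B: C = (8.33·0.9085 + 0.02·9.6) / 8.35 = 0.9293 mg/L.

0.929 mg/L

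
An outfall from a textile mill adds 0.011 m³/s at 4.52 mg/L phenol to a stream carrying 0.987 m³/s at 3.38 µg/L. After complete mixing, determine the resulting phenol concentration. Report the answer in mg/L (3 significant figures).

0.0532 mg/L

3.38 µg/L = 0.00338 mg/L.
Flow-weighted mixing gives C = (0.011·4.52 + 0.987·0.00338) / (0.011 + 0.987) = 0.05306/0.998 = 0.05316 mg/L.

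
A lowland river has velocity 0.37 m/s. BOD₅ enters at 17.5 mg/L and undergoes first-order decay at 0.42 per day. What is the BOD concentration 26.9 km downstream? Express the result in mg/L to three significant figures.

Travel time t = 26.9 km / 0.37 m/s = 2.69e+04/0.37 = 7.27e+04 s = 0.8415 d.
First-order decay: C = 17.5·exp(−0.42·0.8415) = 17.5·0.7023 = 12.29 mg/L.

12.3 mg/L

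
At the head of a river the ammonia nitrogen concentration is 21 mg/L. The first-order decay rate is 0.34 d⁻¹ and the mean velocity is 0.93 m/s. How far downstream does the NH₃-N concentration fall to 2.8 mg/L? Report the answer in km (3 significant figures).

476 km

From C = C₀·e^(−kt), t = ln(C₀/C)/k = ln(21/2.8)/0.34 = 2.015/0.34 = 5.926 d.
Distance = v·t = 0.93 m/s × 5.12e+05 s = 4.762e+05 m = 476.2 km.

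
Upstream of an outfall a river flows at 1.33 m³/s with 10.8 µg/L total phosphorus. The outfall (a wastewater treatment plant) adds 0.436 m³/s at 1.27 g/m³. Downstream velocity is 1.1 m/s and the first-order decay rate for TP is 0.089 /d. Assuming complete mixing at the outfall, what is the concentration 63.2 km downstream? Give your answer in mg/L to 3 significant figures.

10.8 µg/L = 0.0108 mg/L.
After complete mixing, C₀ = (0.436·1.27 + 1.33·0.0108) / 1.766 = 0.3217 mg/L.
Travel time t = 6.32e+04 m / 1.1 m/s = 5.745e+04 s = 0.665 d.
C = 0.3217·exp(−0.089·0.665) = 0.3217·0.9425 = 0.3032 mg/L.

0.303 mg/L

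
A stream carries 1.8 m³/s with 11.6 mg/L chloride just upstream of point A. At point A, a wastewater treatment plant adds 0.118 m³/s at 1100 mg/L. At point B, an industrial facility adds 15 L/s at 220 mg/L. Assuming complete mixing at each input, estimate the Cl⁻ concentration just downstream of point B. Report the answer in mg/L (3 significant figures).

79.7 mg/L

After input A: C = (1.8·11.6 + 0.118·1100) / 1.918 = 78.56 mg/L.
15 L/s = 0.015 m³/s.
After input B: C = (1.918·78.56 + 0.015·220) / 1.933 = 79.66 mg/L.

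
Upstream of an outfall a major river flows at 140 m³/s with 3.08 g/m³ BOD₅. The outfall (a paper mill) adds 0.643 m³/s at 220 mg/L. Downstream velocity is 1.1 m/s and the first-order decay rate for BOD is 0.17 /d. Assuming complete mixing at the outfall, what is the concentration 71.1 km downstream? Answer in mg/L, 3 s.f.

After complete mixing, C₀ = (0.643·220 + 140·3.08) / 140.6 = 4.072 mg/L.
Travel time t = 7.11e+04 m / 1.1 m/s = 6.464e+04 s = 0.7481 d.
C = 4.072·exp(−0.17·0.7481) = 4.072·0.8806 = 3.585 mg/L.

3.59 mg/L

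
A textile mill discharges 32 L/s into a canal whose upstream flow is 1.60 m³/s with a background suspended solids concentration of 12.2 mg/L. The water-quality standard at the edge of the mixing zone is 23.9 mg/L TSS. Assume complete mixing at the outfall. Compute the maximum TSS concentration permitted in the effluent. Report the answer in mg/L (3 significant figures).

32 L/s = 0.032 m³/s.
Mass balance: 23.9·1.632 = 0.032·Cₑ + 1.6·12.2.
Cₑ = (39 − 19.52) / 0.032 = 608.9 mg/L.

609 mg/L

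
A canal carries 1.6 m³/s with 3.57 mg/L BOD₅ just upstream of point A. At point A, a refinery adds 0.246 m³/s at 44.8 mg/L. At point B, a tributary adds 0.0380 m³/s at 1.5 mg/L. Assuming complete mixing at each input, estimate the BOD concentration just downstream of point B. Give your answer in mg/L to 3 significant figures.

After input A: C = (1.6·3.57 + 0.246·44.8) / 1.846 = 9.064 mg/L.
After input B: C = (1.846·9.064 + 0.038·1.5) / 1.884 = 8.912 mg/L.

8.91 mg/L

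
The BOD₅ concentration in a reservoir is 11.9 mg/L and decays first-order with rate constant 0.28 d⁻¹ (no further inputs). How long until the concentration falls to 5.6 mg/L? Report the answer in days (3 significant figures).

t = ln(C₀/C)/k = ln(11.9/5.6)/0.28 = 0.7538/0.28 = 2.692 d.

2.69 d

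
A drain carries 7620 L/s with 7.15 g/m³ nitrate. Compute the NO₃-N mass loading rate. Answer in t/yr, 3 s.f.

1720 t/yr

7620 L/s = 7.62 m³/s.
Mass flux = Q·C = 7.62 m³/s × 7.15 g/m³ = 54.48 g/s.
= 54.48 g/s × 31.56 = 1719 t/yr.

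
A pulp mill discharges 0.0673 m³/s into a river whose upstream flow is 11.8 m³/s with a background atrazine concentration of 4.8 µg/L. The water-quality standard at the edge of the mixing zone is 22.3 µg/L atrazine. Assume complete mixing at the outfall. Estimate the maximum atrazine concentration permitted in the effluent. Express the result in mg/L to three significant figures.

4.8 µg/L = 0.0048 mg/L.
22.3 µg/L = 0.0223 mg/L.
Mass balance: 0.0223·11.87 = 0.0673·Cₑ + 11.8·0.0048.
Cₑ = (0.2646 − 0.05664) / 0.0673 = 3.091 mg/L.

3.09 mg/L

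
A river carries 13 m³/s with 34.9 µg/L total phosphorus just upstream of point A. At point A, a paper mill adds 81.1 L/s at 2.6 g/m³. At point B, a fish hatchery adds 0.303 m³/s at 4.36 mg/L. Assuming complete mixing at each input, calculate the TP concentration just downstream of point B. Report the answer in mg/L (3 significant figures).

0.148 mg/L

34.9 µg/L = 0.0349 mg/L.
81.1 L/s = 0.0811 m³/s.
After input A: C = (13·0.0349 + 0.0811·2.6) / 13.08 = 0.0508 mg/L.
After input B: C = (13.08·0.0508 + 0.303·4.36) / 13.38 = 0.1484 mg/L.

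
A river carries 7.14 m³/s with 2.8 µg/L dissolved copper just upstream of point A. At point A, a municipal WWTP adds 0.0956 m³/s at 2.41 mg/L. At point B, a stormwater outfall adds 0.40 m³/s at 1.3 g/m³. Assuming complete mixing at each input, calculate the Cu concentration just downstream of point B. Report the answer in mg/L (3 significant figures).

2.8 µg/L = 0.0028 mg/L.
After input A: C = (7.14·0.0028 + 0.0956·2.41) / 7.236 = 0.03461 mg/L.
After input B: C = (7.236·0.03461 + 0.4·1.3) / 7.636 = 0.1009 mg/L.

0.101 mg/L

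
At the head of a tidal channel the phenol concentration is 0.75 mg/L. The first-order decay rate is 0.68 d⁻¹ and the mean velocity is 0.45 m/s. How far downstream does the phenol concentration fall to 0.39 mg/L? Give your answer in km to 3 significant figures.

From C = C₀·e^(−kt), t = ln(C₀/C)/k = ln(0.75/0.39)/0.68 = 0.6539/0.68 = 0.9617 d.
Distance = v·t = 0.45 m/s × 8.309e+04 s = 3.739e+04 m = 37.39 km.

37.4 km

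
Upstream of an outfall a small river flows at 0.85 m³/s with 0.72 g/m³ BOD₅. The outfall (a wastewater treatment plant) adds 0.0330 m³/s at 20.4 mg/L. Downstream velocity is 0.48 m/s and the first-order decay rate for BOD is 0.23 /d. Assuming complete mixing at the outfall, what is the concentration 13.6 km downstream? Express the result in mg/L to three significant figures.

After complete mixing, C₀ = (0.033·20.4 + 0.85·0.72) / 0.883 = 1.455 mg/L.
Travel time t = 1.36e+04 m / 0.48 m/s = 2.833e+04 s = 0.3279 d.
C = 1.455·exp(−0.23·0.3279) = 1.455·0.9273 = 1.35 mg/L.

1.35 mg/L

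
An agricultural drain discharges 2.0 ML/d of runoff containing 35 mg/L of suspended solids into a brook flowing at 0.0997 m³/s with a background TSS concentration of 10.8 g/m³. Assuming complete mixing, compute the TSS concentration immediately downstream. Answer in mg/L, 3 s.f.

2.0 ML/d = 0.02315 m³/s.
Conservation of mass across the mixing zone: C = (0.02315·35 + 0.0997·10.8) / (0.02315 + 0.0997) = 1.887/0.1228 = 15.36 mg/L.

15.4 mg/L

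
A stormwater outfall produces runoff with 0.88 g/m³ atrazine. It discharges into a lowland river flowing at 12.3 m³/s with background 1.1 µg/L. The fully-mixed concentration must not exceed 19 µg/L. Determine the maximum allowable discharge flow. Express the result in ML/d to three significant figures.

22.1 ML/d

1.1 µg/L = 0.0011 mg/L.
19 µg/L = 0.019 mg/L.
Mass balance at complete mixing: C_std·(Q_w + Q_r) = Q_w·C_e + Q_r·C_b.
Rearranging, Q_w = Q_r·(C_std − C_b)/(C_e − C_std) = 12.3·(0.019 − 0.0011) / (0.88 − 0.019) = 0.2557 m³/s.
= 22.09 ML/d.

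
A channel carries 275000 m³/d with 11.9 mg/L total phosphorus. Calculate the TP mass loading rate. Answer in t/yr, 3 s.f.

275000 m³/d = 3.183 m³/s.
Mass flux = Q·C = 3.183 m³/s × 11.9 g/m³ = 37.88 g/s.
= 37.88 g/s × 31.56 = 1195 t/yr.

1200 t/yr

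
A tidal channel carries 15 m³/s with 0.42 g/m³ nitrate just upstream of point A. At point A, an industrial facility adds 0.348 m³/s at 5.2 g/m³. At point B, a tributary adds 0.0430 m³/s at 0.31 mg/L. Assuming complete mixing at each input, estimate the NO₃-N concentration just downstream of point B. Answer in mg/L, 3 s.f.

After input A: C = (15·0.42 + 0.348·5.2) / 15.35 = 0.5284 mg/L.
After input B: C = (15.35·0.5284 + 0.043·0.31) / 15.39 = 0.5278 mg/L.

0.528 mg/L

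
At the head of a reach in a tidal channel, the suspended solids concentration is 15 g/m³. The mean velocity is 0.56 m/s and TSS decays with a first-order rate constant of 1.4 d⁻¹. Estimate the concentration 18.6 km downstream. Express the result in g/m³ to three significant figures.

Travel time t = 18.6 km / 0.56 m/s = 1.86e+04/0.56 = 3.321e+04 s = 0.3844 d.
First-order decay: C = 15·exp(−1.4·0.3844) = 15·0.5838 = 8.757 g/m³.

8.76 g/m³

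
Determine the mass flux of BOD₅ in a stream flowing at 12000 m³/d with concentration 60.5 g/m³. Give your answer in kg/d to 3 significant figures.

726 kg/d

12000 m³/d = 0.1389 m³/s.
Mass flux = Q·C = 0.1389 m³/s × 60.5 g/m³ = 8.403 g/s.
= 8.403 g/s × 86.4 = 726 kg/d.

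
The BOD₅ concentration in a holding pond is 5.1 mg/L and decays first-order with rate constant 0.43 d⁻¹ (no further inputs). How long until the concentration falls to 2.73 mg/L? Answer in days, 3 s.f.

1.45 d

t = ln(C₀/C)/k = ln(5.1/2.73)/0.43 = 0.6249/0.43 = 1.453 d.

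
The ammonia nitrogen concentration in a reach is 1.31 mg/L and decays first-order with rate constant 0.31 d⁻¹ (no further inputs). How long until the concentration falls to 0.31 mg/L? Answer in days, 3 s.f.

4.65 d

t = ln(C₀/C)/k = ln(1.31/0.31)/0.31 = 1.441/0.31 = 4.649 d.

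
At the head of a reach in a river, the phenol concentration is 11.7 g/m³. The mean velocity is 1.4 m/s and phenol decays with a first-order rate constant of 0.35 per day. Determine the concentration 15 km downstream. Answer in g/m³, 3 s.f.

11.2 g/m³

Travel time t = 15 km / 1.4 m/s = 1.5e+04/1.4 = 1.071e+04 s = 0.124 d.
First-order decay: C = 11.7·exp(−0.35·0.124) = 11.7·0.9575 = 11.2 g/m³.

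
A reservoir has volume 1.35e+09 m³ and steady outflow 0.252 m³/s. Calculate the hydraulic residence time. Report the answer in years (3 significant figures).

170 yr

Q = 0.252 m³/s × 3.156e+07 s/yr = 7.953e+06 m³/yr.
Hydraulic residence time τ = V/Q = 1.35e+09/7.953e+06 = 169.8 yr.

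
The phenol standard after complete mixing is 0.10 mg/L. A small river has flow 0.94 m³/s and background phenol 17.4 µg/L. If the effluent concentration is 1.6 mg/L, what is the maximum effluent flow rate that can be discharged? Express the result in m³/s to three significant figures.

0.0518 m³/s

17.4 µg/L = 0.0174 mg/L.
Mass balance at complete mixing: C_std·(Q_w + Q_r) = Q_w·C_e + Q_r·C_b.
Rearranging, Q_w = Q_r·(C_std − C_b)/(C_e − C_std) = 0.94·(0.1 − 0.0174) / (1.6 − 0.1) = 0.05176 m³/s.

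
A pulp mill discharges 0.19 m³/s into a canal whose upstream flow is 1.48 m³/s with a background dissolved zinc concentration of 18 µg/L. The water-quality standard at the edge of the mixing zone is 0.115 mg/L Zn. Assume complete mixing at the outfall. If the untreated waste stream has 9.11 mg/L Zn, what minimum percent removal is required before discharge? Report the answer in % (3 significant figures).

18 µg/L = 0.018 mg/L.
Mass balance: 0.115·1.67 = 0.19·Cₑ + 1.48·0.018.
Cₑ = (0.192 − 0.02664) / 0.19 = 0.8706 mg/L.
Required removal = 1 − 0.8706/9.11 = 90.44 %.

90.4 %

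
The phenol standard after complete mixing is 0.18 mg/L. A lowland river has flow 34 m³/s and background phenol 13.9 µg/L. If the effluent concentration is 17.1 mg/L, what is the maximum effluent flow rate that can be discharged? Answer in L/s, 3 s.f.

334 L/s

13.9 µg/L = 0.0139 mg/L.
Mass balance at complete mixing: C_std·(Q_w + Q_r) = Q_w·C_e + Q_r·C_b.
Rearranging, Q_w = Q_r·(C_std − C_b)/(C_e − C_std) = 34·(0.18 − 0.0139) / (17.1 − 0.18) = 0.3338 m³/s.
= 333.8 L/s.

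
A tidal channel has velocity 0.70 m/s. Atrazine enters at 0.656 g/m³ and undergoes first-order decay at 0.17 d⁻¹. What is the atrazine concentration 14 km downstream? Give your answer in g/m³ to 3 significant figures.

Travel time t = 14 km / 0.70 m/s = 1.4e+04/0.70 = 2e+04 s = 0.2315 d.
First-order decay: C = 0.656·exp(−0.17·0.2315) = 0.656·0.9614 = 0.6307 g/m³.

0.631 g/m³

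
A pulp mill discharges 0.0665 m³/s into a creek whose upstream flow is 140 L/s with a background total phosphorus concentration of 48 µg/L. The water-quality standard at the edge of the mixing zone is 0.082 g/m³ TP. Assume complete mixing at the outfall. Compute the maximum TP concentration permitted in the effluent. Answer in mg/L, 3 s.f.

0.154 mg/L

140 L/s = 0.14 m³/s.
48 µg/L = 0.048 mg/L.
Mass balance: 0.082·0.2065 = 0.0665·Cₑ + 0.14·0.048.
Cₑ = (0.01693 − 0.00672) / 0.0665 = 0.1536 mg/L.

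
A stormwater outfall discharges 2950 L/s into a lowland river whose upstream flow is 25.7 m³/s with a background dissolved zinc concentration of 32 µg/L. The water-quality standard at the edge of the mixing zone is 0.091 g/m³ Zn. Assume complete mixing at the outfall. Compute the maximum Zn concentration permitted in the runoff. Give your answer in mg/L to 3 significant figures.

0.605 mg/L

2950 L/s = 2.95 m³/s.
32 µg/L = 0.032 mg/L.
Mass balance: 0.091·28.65 = 2.95·Cₑ + 25.7·0.032.
Cₑ = (2.607 − 0.8224) / 2.95 = 0.605 mg/L.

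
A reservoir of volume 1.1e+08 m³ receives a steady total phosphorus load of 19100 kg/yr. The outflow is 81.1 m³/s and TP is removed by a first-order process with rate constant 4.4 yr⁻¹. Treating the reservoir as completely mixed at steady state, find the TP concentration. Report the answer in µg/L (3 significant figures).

Outflow Q = 81.1 m³/s × 3.156e+07 s/yr = 2.559e+09 m³/yr.
Steady-state CSTR mass balance: W = Q·C + k·V·C, so C = W/(Q + kV).
Q + kV = 2.559e+09 + 4.4·1.1e+08 = 3.043e+09 m³/yr.
C = 19100/3.043e+09 = 6.276e-06 kg/m³ = 0.006276 mg/L = 6.276 µg/L.

6.28 µg/L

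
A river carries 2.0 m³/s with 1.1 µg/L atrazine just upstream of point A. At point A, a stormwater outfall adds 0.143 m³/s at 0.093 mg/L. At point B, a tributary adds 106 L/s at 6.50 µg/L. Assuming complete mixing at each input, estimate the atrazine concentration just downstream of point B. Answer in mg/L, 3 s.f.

0.00720 mg/L

1.1 µg/L = 0.0011 mg/L.
After input A: C = (2·0.0011 + 0.143·0.093) / 2.143 = 0.007232 mg/L.
106 L/s = 0.106 m³/s.
6.50 µg/L = 0.0065 mg/L.
After input B: C = (2.143·0.007232 + 0.106·0.0065) / 2.249 = 0.007198 mg/L.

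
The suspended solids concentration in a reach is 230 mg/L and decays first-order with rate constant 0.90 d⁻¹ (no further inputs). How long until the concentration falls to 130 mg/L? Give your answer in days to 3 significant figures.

t = ln(C₀/C)/k = ln(230/130)/0.90 = 0.5705/0.90 = 0.6339 d.

0.634 d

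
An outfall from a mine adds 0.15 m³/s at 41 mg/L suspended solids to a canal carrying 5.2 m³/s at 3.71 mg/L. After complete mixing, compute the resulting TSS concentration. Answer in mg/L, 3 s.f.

4.76 mg/L

Flow-weighted mixing gives C = (0.15·41 + 5.2·3.71) / (0.15 + 5.2) = 25.44/5.35 = 4.756 mg/L.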